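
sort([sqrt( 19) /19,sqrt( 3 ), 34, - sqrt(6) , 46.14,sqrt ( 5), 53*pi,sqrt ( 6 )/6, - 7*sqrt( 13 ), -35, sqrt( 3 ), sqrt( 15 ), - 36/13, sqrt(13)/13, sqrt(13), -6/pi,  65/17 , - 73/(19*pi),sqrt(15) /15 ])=[  -  35, - 7*sqrt(13 ), - 36/13, - sqrt( 6 ), -6/pi, - 73/(19*pi)  ,  sqrt(19) /19,sqrt( 15) /15 , sqrt( 13) /13, sqrt(6)/6,sqrt(3),sqrt (3),sqrt( 5 ), sqrt( 13), 65/17, sqrt (15), 34, 46.14,53*pi]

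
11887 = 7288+4599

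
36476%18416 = 18060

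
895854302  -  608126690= 287727612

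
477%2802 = 477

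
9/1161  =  1/129 = 0.01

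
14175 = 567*25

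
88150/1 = 88150 =88150.00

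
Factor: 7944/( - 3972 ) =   -  2= - 2^1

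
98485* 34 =3348490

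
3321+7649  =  10970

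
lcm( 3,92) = 276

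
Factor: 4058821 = 13^1*312217^1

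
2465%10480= 2465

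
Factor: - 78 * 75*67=  -  2^1*3^2*5^2 * 13^1*67^1 = - 391950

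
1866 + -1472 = 394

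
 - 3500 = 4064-7564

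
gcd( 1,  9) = 1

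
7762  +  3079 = 10841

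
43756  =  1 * 43756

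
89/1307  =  89/1307=0.07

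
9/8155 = 9/8155= 0.00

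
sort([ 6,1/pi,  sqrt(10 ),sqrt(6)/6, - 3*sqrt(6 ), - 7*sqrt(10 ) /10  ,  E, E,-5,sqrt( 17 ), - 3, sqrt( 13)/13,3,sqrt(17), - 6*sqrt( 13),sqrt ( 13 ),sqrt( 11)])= [ - 6 * sqrt( 13 ), - 3*sqrt( 6), - 5, - 3, - 7*sqrt( 10) /10, sqrt(  13)/13,1/pi,sqrt(6 ) /6, E,E, 3 , sqrt( 10 ),sqrt(11 ),sqrt(13), sqrt(17) , sqrt( 17), 6 ]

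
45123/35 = 45123/35 =1289.23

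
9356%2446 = 2018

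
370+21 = 391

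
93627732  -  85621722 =8006010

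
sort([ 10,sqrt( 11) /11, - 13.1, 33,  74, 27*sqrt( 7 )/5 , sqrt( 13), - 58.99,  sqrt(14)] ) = [ - 58.99, - 13.1, sqrt( 11) /11, sqrt( 13), sqrt( 14), 10,27* sqrt(7 ) /5, 33,74 ]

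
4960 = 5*992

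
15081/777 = 19+106/259  =  19.41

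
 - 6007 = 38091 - 44098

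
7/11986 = 7/11986 = 0.00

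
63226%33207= 30019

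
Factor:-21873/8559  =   - 3^( - 2)*23^1 = - 23/9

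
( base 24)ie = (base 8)676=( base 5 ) 3241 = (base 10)446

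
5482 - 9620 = - 4138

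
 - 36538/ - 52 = 18269/26 = 702.65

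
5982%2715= 552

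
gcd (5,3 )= 1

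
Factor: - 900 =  - 2^2*3^2 * 5^2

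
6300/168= 75/2 = 37.50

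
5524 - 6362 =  - 838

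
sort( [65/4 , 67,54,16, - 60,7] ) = [-60, 7,16, 65/4, 54,  67]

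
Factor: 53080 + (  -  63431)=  - 11^1*941^1 = - 10351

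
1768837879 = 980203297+788634582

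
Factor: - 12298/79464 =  - 13/84 = - 2^( -2 )* 3^( - 1 ) * 7^( - 1)* 13^1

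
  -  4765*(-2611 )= 12441415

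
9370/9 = 1041 + 1/9 = 1041.11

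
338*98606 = 33328828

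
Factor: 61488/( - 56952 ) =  - 2^1*61^1*113^( - 1 ) = - 122/113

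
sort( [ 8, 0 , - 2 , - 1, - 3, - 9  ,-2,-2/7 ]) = [ - 9, - 3, - 2, - 2, - 1,-2/7, 0, 8 ] 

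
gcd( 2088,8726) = 2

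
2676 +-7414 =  - 4738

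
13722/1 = 13722 = 13722.00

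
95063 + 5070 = 100133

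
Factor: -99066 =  - 2^1*3^1*11^1*19^1*79^1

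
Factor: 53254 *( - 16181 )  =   - 861702974 = -2^1*11^1 * 1471^1 * 26627^1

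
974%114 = 62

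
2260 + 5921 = 8181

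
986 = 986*1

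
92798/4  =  23199 + 1/2  =  23199.50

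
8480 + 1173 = 9653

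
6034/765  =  6034/765 = 7.89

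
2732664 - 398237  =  2334427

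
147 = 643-496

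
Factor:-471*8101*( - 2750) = 10492820250 = 2^1 * 3^1*5^3 * 11^1*157^1 *8101^1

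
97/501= 97/501 = 0.19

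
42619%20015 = 2589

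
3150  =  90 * 35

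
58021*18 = 1044378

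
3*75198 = 225594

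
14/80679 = 14/80679  =  0.00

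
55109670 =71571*770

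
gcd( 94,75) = 1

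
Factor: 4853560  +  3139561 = 23^1 * 167^1  *2081^1 = 7993121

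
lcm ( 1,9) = 9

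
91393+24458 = 115851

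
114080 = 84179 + 29901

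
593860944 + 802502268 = 1396363212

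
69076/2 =34538 = 34538.00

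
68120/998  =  34060/499 =68.26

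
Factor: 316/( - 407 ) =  -2^2*11^( - 1 )*37^ ( - 1 )*79^1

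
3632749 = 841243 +2791506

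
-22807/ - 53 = 22807/53 = 430.32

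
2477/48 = 2477/48  =  51.60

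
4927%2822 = 2105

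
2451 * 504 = 1235304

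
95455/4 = 23863 + 3/4 = 23863.75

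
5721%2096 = 1529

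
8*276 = 2208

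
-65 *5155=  -335075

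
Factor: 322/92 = 2^ ( - 1)*7^1 = 7/2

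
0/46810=0 =0.00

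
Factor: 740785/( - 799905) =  -148157/159981 = - 3^( - 1)*  53327^(-1)*148157^1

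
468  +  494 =962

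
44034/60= 7339/10 = 733.90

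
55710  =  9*6190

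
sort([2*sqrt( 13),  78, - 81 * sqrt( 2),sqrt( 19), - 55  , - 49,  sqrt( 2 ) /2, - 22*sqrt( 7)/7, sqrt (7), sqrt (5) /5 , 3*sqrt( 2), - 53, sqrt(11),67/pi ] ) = [ - 81*sqrt ( 2 ),  -  55, - 53, - 49, - 22*sqrt( 7) /7,sqrt(5)/5,sqrt( 2)/2,  sqrt( 7),sqrt(11),3*sqrt( 2 ) , sqrt(19),2*sqrt( 13 ) , 67/pi,78 ] 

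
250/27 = 250/27 =9.26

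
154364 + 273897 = 428261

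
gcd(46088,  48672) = 8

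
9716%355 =131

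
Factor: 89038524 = 2^2*3^1* 1619^1* 4583^1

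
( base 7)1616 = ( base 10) 650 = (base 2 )1010001010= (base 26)p0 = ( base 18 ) 202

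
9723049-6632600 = 3090449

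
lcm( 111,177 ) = 6549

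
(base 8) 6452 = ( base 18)a74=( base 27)4GM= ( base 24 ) 5KA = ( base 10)3370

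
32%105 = 32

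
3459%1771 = 1688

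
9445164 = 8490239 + 954925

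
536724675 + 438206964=974931639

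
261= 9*29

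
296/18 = 148/9= 16.44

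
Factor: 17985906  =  2^1*3^2*999217^1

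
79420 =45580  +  33840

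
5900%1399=304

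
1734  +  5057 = 6791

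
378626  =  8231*46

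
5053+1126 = 6179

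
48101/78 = 48101/78 = 616.68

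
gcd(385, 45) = 5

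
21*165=3465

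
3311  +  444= 3755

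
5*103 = 515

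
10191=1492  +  8699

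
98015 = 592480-494465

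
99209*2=198418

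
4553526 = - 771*(-5906) 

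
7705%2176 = 1177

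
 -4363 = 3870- 8233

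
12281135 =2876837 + 9404298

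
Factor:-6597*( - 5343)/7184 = 2^( -4) * 3^3*13^1*137^1*449^(- 1)*733^1 = 35247771/7184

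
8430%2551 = 777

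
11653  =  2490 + 9163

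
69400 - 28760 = 40640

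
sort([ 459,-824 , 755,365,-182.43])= [ - 824,  -  182.43,365,459,  755 ] 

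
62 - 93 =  - 31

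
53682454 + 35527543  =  89209997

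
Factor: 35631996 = 2^2 * 3^1 *2969333^1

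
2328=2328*1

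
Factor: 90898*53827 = 2^1  *19^1* 47^1 * 967^1*2833^1 = 4892766646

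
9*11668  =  105012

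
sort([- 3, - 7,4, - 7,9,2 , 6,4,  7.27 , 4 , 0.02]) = [ - 7,  -  7, - 3, 0.02 , 2,4,  4,4,6,7.27, 9 ] 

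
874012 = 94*9298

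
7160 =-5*( - 1432)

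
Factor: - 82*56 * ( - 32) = 2^9*7^1*41^1 = 146944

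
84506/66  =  1280  +  13/33=1280.39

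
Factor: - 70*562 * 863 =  - 2^2* 5^1*7^1 * 281^1*863^1 = - 33950420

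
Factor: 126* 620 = 78120 = 2^3*3^2* 5^1*7^1*31^1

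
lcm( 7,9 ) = 63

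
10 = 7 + 3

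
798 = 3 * 266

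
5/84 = 5/84=0.06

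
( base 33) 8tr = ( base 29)BFA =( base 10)9696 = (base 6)112520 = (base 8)22740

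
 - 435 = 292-727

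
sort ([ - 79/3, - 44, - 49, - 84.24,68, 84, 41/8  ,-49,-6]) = [ - 84.24, - 49, - 49, - 44,  -  79/3, - 6, 41/8,  68,84]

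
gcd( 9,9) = 9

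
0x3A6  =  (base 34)rg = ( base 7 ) 2503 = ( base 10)934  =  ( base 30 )114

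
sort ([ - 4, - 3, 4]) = [-4, - 3,4]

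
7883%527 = 505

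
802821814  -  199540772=603281042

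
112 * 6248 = 699776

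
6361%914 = 877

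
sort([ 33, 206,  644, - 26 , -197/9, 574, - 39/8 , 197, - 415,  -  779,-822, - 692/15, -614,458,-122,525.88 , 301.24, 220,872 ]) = [-822, - 779, - 614,-415, - 122, - 692/15, - 26, - 197/9, - 39/8, 33, 197,  206, 220,  301.24, 458, 525.88,574,  644, 872 ]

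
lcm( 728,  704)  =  64064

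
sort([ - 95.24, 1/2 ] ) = [ - 95.24, 1/2] 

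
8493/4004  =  2 + 485/4004 = 2.12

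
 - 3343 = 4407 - 7750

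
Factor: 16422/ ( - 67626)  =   - 3^ (-1 ) * 7^1*13^( - 1 )*17^(- 1)*23^1 = - 161/663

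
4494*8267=37151898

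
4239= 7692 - 3453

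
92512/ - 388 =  - 239 + 55/97 = - 238.43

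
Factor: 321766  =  2^1*160883^1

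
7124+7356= 14480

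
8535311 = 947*9013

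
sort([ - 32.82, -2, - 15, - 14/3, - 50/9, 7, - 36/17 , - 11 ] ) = [ - 32.82, -15, - 11, - 50/9, - 14/3, - 36/17,-2, 7 ] 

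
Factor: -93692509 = -31^1 * 3022339^1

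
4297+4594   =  8891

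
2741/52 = 2741/52 = 52.71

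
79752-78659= 1093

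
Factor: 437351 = 437351^1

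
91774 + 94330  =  186104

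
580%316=264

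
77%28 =21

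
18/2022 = 3/337 = 0.01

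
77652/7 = 77652/7 = 11093.14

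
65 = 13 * 5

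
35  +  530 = 565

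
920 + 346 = 1266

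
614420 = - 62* ( - 9910) 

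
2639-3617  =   - 978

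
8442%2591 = 669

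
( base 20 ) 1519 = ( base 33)96u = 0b10011100101101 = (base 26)elj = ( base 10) 10029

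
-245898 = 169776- 415674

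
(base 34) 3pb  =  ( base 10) 4329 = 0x10E9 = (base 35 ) 3IO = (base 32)479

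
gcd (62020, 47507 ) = 1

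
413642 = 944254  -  530612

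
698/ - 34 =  - 349/17 = - 20.53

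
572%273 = 26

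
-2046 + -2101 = - 4147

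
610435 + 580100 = 1190535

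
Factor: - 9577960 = - 2^3*5^1*7^1*79^1 *433^1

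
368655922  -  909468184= - 540812262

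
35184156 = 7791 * 4516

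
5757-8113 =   -  2356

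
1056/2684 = 24/61= 0.39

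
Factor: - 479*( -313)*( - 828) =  - 2^2*3^2*23^1*313^1*479^1=-124139556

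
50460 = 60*841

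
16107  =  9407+6700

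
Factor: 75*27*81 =3^8 * 5^2  =  164025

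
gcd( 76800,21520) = 80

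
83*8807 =730981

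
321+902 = 1223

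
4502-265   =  4237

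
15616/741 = 21 + 55/741  =  21.07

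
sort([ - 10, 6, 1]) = [ - 10, 1,6]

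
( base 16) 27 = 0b100111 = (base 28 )1b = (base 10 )39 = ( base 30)19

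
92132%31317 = 29498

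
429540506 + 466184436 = 895724942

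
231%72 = 15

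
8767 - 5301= 3466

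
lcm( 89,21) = 1869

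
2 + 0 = 2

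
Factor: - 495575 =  - 5^2*43^1*461^1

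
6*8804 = 52824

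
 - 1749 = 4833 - 6582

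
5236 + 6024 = 11260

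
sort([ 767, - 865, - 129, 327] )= [-865 , -129,  327, 767 ]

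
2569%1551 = 1018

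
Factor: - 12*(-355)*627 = 2^2*3^2*5^1 * 11^1*19^1*71^1 = 2671020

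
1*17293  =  17293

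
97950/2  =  48975 = 48975.00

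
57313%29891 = 27422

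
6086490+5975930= 12062420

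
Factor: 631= 631^1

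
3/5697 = 1/1899 = 0.00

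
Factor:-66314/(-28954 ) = 71/31 = 31^( - 1)*71^1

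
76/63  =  1 + 13/63 = 1.21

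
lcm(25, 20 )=100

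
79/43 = 1 + 36/43 = 1.84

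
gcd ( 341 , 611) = 1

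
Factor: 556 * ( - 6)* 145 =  - 483720 = -2^3*3^1*5^1*29^1 * 139^1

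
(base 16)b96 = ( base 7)11435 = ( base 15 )D2B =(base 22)62i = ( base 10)2966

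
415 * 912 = 378480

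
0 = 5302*0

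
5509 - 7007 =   -  1498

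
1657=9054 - 7397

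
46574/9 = 5174 + 8/9 = 5174.89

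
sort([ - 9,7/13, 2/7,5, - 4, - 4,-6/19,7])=[-9, - 4, - 4, - 6/19,2/7,7/13,5, 7 ] 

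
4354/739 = 5+659/739 = 5.89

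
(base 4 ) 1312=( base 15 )7d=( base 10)118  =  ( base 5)433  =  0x76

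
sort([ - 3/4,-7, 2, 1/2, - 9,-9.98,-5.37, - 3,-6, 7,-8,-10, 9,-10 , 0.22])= [ - 10, - 10, -9.98,-9, - 8,-7,-6, - 5.37,-3,  -  3/4,0.22, 1/2,2,7,9]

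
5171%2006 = 1159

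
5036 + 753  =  5789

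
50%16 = 2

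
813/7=116 + 1/7 = 116.14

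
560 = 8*70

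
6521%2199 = 2123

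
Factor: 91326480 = 2^4 * 3^1 * 5^1*7^1 * 54361^1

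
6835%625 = 585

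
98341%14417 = 11839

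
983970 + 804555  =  1788525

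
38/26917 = 38/26917 = 0.00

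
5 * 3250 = 16250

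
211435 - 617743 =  - 406308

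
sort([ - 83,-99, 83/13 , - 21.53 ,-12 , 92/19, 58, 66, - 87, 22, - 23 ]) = [  -  99, - 87, - 83,-23,  -  21.53,  -  12,92/19, 83/13,22,  58,66] 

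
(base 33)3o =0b1111011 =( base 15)83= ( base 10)123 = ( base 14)8b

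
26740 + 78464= 105204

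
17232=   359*48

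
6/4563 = 2/1521  =  0.00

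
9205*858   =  7897890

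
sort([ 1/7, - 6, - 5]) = [ - 6,-5,1/7]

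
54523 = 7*7789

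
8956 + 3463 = 12419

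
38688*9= 348192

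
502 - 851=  - 349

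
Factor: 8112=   2^4 *3^1*13^2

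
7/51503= 7/51503 = 0.00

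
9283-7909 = 1374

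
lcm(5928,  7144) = 278616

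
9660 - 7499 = 2161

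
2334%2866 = 2334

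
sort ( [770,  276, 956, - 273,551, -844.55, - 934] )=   [ - 934, - 844.55, - 273,276,551, 770, 956 ]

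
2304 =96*24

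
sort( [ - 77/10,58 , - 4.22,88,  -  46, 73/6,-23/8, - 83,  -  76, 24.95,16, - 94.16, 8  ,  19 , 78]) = [  -  94.16,-83, - 76,  -  46, - 77/10, - 4.22,  -  23/8,8, 73/6, 16,19, 24.95,58,  78,88 ] 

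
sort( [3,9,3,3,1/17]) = [ 1/17, 3 , 3,3,9 ] 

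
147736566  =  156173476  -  8436910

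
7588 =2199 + 5389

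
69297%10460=6537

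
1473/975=1 + 166/325= 1.51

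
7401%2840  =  1721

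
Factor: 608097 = 3^1 * 7^1 * 23^1*1259^1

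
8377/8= 1047  +  1/8 = 1047.12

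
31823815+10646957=42470772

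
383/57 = 383/57 = 6.72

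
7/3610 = 7/3610 = 0.00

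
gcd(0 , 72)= 72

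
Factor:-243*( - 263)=63909 = 3^5*263^1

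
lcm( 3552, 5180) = 124320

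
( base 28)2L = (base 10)77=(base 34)29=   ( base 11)70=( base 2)1001101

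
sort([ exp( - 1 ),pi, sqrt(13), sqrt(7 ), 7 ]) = [exp( - 1), sqrt( 7 ), pi,sqrt(13 ),  7 ] 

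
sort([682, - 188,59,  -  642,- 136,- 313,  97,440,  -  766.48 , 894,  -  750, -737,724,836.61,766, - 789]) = [ - 789, -766.48, - 750,- 737,  -  642 , - 313, - 188,-136,59, 97,440 , 682, 724, 766,836.61, 894 ]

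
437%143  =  8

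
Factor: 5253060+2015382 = 2^1*3^1*1211407^1=7268442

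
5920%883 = 622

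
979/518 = 1 + 461/518  =  1.89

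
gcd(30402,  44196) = 6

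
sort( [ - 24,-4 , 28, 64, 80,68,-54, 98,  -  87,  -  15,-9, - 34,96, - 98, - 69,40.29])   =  [-98 , - 87, - 69,-54, - 34, - 24,-15, - 9,-4 , 28,40.29,  64,68,80 , 96,98 ]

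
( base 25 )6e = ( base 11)13A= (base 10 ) 164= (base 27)62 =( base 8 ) 244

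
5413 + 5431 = 10844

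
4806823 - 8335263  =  -3528440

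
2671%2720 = 2671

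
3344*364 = 1217216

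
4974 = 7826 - 2852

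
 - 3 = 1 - 4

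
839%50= 39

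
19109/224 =19109/224  =  85.31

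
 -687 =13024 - 13711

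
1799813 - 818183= 981630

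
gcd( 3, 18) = 3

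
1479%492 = 3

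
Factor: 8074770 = 2^1*3^1 * 5^1*11^1*24469^1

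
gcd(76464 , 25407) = 27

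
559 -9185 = -8626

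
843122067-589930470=253191597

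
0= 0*139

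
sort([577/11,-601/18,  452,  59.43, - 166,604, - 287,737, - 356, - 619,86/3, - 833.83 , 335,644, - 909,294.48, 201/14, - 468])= [ - 909, - 833.83,-619 , - 468,-356,-287,-166, - 601/18, 201/14,  86/3, 577/11, 59.43,294.48, 335, 452 , 604,644, 737] 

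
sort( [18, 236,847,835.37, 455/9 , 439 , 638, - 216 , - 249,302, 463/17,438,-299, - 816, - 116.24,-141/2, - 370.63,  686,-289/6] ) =[ - 816, - 370.63, - 299,-249 , - 216, - 116.24,-141/2,-289/6, 18,463/17,455/9,236,302,438,439, 638  ,  686, 835.37,847 ]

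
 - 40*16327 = - 653080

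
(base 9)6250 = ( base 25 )786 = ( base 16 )11e5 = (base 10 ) 4581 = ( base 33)46R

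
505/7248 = 505/7248 = 0.07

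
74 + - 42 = 32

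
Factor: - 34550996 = -2^2 * 8637749^1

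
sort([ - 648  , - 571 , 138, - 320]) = [ - 648, -571  , - 320 , 138 ]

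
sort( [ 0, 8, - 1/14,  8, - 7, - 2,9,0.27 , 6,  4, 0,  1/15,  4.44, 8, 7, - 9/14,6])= [ - 7, - 2,- 9/14,-1/14, 0,  0, 1/15 , 0.27,4,4.44 , 6,6, 7,8, 8,8,9 ] 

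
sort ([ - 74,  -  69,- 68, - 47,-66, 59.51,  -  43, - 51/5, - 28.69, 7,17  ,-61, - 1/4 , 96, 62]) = [ - 74 , - 69,-68,-66,- 61,  -  47,-43,-28.69, -51/5,-1/4, 7, 17, 59.51, 62, 96 ]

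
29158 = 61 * 478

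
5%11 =5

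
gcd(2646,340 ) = 2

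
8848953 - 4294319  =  4554634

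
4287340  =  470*9122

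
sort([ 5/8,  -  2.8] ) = [-2.8,5/8 ]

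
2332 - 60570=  - 58238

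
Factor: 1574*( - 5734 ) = - 2^2*47^1*61^1 *787^1 = - 9025316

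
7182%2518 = 2146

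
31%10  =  1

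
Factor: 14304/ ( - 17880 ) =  - 2^2 * 5^( - 1)= - 4/5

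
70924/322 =220 + 6/23 =220.26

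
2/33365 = 2/33365=0.00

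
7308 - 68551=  - 61243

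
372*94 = 34968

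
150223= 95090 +55133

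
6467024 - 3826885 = 2640139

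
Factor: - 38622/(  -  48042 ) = 3^( - 1 )* 17^( -1)*41^1  =  41/51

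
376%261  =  115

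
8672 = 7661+1011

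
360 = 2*180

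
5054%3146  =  1908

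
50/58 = 25/29=0.86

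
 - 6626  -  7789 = -14415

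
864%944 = 864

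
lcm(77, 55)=385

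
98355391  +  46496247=144851638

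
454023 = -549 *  ( - 827 ) 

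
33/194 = 33/194 = 0.17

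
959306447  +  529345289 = 1488651736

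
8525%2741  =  302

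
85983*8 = 687864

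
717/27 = 26 + 5/9 =26.56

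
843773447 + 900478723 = 1744252170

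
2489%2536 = 2489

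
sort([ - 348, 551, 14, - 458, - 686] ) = [ - 686 , - 458, - 348, 14, 551]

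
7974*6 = 47844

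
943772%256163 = 175283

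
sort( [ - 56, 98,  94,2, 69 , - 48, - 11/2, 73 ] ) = [-56, - 48, - 11/2, 2, 69, 73, 94,98]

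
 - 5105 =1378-6483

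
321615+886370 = 1207985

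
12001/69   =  12001/69=173.93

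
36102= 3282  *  11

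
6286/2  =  3143 = 3143.00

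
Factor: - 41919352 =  - 2^3 * 103^1*50873^1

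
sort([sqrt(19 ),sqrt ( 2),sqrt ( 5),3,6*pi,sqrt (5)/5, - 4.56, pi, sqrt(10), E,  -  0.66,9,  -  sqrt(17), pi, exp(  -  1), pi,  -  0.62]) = [-4.56,-sqrt( 17) , - 0.66,- 0.62, exp( - 1),sqrt( 5 ) /5, sqrt(2) , sqrt(5),  E, 3,pi , pi,pi,  sqrt(10),sqrt(19 ), 9, 6 * pi]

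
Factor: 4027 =4027^1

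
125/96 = 125/96 = 1.30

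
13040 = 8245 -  - 4795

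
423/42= 10  +  1/14 = 10.07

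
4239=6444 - 2205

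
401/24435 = 401/24435 = 0.02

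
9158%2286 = 14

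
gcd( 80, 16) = 16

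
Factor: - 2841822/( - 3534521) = 2^1*3^2*37^1*251^1* 257^( - 1 )*809^ ( - 1)  =  167166/207913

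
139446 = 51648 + 87798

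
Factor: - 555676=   -2^2*11^1 * 73^1* 173^1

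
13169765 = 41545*317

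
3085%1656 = 1429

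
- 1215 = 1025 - 2240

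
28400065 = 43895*647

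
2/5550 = 1/2775 = 0.00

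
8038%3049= 1940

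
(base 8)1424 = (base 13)488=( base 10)788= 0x314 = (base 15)378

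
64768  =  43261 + 21507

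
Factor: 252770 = 2^1*5^1*7^1*23^1 * 157^1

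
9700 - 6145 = 3555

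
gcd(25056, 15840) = 288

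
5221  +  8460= 13681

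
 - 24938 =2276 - 27214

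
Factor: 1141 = 7^1*163^1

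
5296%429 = 148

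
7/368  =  7/368 = 0.02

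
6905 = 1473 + 5432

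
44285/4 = 11071 + 1/4 = 11071.25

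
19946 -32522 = -12576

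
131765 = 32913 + 98852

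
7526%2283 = 677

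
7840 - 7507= 333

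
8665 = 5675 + 2990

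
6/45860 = 3/22930 = 0.00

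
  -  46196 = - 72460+26264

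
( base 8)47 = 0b100111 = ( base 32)17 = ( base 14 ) 2B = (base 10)39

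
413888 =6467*64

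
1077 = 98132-97055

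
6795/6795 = 1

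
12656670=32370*391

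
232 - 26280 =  - 26048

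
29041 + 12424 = 41465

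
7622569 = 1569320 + 6053249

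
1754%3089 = 1754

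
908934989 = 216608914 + 692326075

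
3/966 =1/322 = 0.00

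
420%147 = 126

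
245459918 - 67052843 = 178407075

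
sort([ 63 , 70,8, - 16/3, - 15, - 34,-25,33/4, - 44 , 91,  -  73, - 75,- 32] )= [ - 75, -73, - 44, - 34, - 32, - 25 , -15, - 16/3,8,33/4,  63, 70,91] 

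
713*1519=1083047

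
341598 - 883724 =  - 542126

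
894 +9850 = 10744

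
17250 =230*75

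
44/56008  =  11/14002 = 0.00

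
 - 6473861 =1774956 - 8248817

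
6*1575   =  9450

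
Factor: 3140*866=2^3*5^1 *157^1*433^1 =2719240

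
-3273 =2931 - 6204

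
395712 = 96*4122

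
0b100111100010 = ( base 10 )2530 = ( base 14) cca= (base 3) 10110201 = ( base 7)10243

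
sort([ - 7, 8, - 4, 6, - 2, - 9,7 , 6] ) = [-9,-7, - 4,- 2, 6, 6, 7,8 ] 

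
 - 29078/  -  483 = 60+14/69 = 60.20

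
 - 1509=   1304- 2813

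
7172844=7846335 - 673491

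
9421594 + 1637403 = 11058997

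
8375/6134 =8375/6134 = 1.37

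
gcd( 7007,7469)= 77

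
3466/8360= 1733/4180=0.41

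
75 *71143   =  5335725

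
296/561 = 296/561 = 0.53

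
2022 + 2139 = 4161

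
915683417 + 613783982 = 1529467399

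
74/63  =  74/63  =  1.17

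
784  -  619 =165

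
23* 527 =12121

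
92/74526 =46/37263  =  0.00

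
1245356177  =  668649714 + 576706463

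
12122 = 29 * 418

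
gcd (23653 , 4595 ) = 1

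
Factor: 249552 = 2^4*3^2*1733^1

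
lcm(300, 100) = 300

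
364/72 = 5 + 1/18 = 5.06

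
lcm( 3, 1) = 3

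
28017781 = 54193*517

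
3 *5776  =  17328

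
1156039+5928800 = 7084839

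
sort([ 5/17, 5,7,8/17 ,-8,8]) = [  -  8,5/17,8/17, 5, 7,8]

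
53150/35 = 10630/7 = 1518.57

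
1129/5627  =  1129/5627  =  0.20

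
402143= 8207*49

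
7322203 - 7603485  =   - 281282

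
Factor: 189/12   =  63/4 = 2^ ( - 2 )*3^2* 7^1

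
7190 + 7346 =14536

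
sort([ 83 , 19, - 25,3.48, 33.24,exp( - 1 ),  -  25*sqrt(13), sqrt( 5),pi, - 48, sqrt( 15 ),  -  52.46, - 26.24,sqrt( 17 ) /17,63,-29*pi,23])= [ - 29 *pi, - 25*sqrt( 13),-52.46, - 48, - 26.24, - 25, sqrt(17 ) /17, exp( - 1), sqrt( 5), pi, 3.48 , sqrt( 15), 19,23,33.24,63,83]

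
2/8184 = 1/4092  =  0.00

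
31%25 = 6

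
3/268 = 3/268 = 0.01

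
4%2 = 0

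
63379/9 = 7042 + 1/9   =  7042.11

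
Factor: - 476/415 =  - 2^2*5^( - 1) * 7^1*17^1*83^ ( - 1)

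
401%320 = 81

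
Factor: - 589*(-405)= 3^4*5^1 * 19^1*31^1 = 238545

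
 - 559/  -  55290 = 559/55290 = 0.01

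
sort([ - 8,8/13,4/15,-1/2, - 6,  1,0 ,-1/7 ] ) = [ - 8, - 6, - 1/2,-1/7,  0,  4/15,8/13 , 1]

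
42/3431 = 42/3431= 0.01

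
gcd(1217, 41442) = 1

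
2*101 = 202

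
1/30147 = 1/30147= 0.00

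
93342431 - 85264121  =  8078310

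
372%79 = 56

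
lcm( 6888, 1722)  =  6888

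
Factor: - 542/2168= - 1/4 = -  2^( - 2 )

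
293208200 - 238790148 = 54418052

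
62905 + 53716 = 116621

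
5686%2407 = 872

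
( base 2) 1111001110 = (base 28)16m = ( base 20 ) 28E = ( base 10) 974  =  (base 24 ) 1GE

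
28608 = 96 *298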